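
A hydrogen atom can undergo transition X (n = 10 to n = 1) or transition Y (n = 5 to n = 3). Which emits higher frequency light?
10 → 1

Calculate the energy for each transition:

Transition 10 → 1:
ΔE₁ = |E_1 - E_10| = |-13.6057/1² - (-13.6057/10²)|
ΔE₁ = |-13.605700000 - (-0.136057000)| = 13.469643 eV

Transition 5 → 3:
ΔE₂ = |E_3 - E_5| = |-13.6057/3² - (-13.6057/5²)|
ΔE₂ = |-1.511744444 - (-0.544228000)| = 0.967516 eV

Since 13.469643 eV > 0.967516 eV, the transition 10 → 1 emits the more energetic photon.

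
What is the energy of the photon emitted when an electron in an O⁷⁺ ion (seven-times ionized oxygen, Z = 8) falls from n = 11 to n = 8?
6.409 eV

The energy levels are E_n = -13.6057 Z² eV / n².

Energy at n = 11: E_11 = -13.6057 × 8² / 11² = -7.196403 eV
Energy at n = 8: E_8 = -13.6057 × 8² / 8² = -13.605700 eV

For emission (electron falling to lower state), the photon energy is:
E_photon = E_11 - E_8 = |-7.196403 - (-13.605700)|
E_photon = 6.409 eV

This energy is carried away by the emitted photon.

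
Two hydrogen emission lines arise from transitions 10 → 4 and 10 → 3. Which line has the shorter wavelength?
10 → 3

Calculate the energy for each transition:

Transition 10 → 4:
ΔE₁ = |E_4 - E_10| = |-13.6057/4² - (-13.6057/10²)|
ΔE₁ = |-0.85035625 - (-0.13605700)| = 0.71430 eV

Transition 10 → 3:
ΔE₂ = |E_3 - E_10| = |-13.6057/3² - (-13.6057/10²)|
ΔE₂ = |-1.51174444 - (-0.13605700)| = 1.37569 eV

Since 1.37569 eV > 0.71430 eV, the transition 10 → 3 emits the more energetic photon.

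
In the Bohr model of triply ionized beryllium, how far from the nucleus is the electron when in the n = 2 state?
0.0529 nm (or 0.5292 Å)

The Bohr radius formula is:
r_n = n² a₀ / Z

where a₀ = 0.0529177 nm is the Bohr radius.

For Be³⁺ (Z = 4) at n = 2:
r_2 = 2² × 0.0529177 nm / 4
r_2 = 4 × 0.0529177 nm / 4
r_2 = 0.21167 nm / 4
r_2 = 0.0529 nm

The electron orbits at approximately 0.0529 nm from the nucleus.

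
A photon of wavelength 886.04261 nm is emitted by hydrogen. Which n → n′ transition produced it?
n = 11 → n = 3

First, find the photon energy from the wavelength (hc = 1239.84 eV·nm):
E = hc/λ = 1239.84 eV·nm / 886.04261 nm = 1.3993006 eV

The energy levels of hydrogen satisfy E_n = -13.6057 / n² eV, so an emission n_i → n_f releases
ΔE = 13.6057 × (1/n_f² − 1/n_i²) eV.

Setting ΔE equal to the photon energy:
1/n_f² − 1/n_i² = 1.3993006 / 13.6057 = 0.10284665

Since 1/n_i² must be positive, we need 1/n_f² > 0.10284665, i.e. n_f ≤ 3. For each allowed n_f, solve n_i = (1/n_f² − 0.10284665)^(−1/2) and check whether it is a whole number:
  n_f = 1: 1/n_i² = 1.00000000 − 0.10284665 = 0.89715335 → n_i = 1.056  (not an integer) ✗
  n_f = 2: 1/n_i² = 0.25000000 − 0.10284665 = 0.14715335 → n_i = 2.607  (not an integer) ✗
  n_f = 3: 1/n_i² = 0.11111111 − 0.10284665 = 0.00826446 → n_i = 11.000  → integer, n_i = 11 ✓

Only n_f = 3 gives an integer upper level, n_i = 11.

The transition is from n = 11 to n = 3 (emission).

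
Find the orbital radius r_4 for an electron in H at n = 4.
0.8467 nm (or 8.4668 Å)

The Bohr radius formula is:
r_n = n² a₀ / Z

where a₀ = 0.0529177 nm is the Bohr radius.

For H (Z = 1) at n = 4:
r_4 = 4² × 0.0529177 nm / 1
r_4 = 16 × 0.0529177 nm / 1
r_4 = 0.84668 nm / 1
r_4 = 0.8467 nm

The electron orbits at approximately 0.8467 nm from the nucleus.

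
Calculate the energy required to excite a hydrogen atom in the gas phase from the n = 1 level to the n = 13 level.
13.5252 eV

The energy levels of a hydrogen-like atom are E_n = -13.6057 eV / n².

Energy at n = 1: E_1 = -13.6057 / 1² = -13.6057000 eV
Energy at n = 13: E_13 = -13.6057 / 13² = -0.0805071 eV

The excitation energy is the difference:
ΔE = E_13 - E_1
ΔE = -0.0805071 - (-13.6057000)
ΔE = 13.5252 eV

Since this is positive, energy must be absorbed (photon absorption).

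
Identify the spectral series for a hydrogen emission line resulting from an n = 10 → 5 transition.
Pfund series

The spectral series in hydrogen are named based on the final (lower) energy level:
- Lyman series: n_final = 1 (ultraviolet)
- Balmer series: n_final = 2 (visible/near-UV)
- Paschen series: n_final = 3 (infrared)
- Brackett series: n_final = 4 (infrared)
- Pfund series: n_final = 5 (far infrared)

Since this transition ends at n = 5, it belongs to the Pfund series.

For reference, this 10 → 5 line has photon energy
ΔE = 13.6057 eV × (1/5² - 1/10²) = 0.40817100000 eV,
corresponding to wavelength λ = hc/ΔE = 1239.84 eV·nm / 0.40817100000 eV = 3037.55044 nm in the far infrared region.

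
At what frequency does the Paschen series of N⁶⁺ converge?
1.7911e+16 Hz

The series limit corresponds to the transition from n = ∞ to n = 3.
This is the highest energy (shortest wavelength) transition in the Paschen series.

E_∞ = 0 eV
E_3 = -13.6057 × 7² / 3² = -74.07547778 eV

Energy at series limit:
ΔE = E_∞ - E_3 = 0 - (-74.07547778) = 74.07547778 eV
E = 74.07547778 eV × (1.602177 × 10⁻¹⁹ J/eV) = 1.186820e-17 J
f = E/h = 1.186820e-17 J / (6.62607 × 10⁻³⁴ J·s) = 1.7911e+16 Hz

This energy equals the ionization energy from the n = 3 state of N⁶⁺.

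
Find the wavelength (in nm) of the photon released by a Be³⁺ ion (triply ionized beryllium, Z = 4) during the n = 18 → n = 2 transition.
23.066 nm

First, find the transition energy using E_n = -13.6057 Z² / n² eV:
E_18 = -13.6057 × 4² / 18² = -0.67189 eV
E_2 = -13.6057 × 4² / 2² = -54.42280 eV

Photon energy: |ΔE| = |E_2 - E_18| = 53.75091 eV

Convert to wavelength using E = hc/λ with hc = 1239.84 eV·nm:
λ = hc/E = 1239.84 eV·nm / 53.75091 eV
λ = 23.066 nm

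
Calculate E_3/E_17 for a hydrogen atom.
32.11111

Using E_n = -13.6057 Z² / n² eV with Z = 1:

E_3 = -13.6057 / 3² = -13.6057 / 9 = -1.51174444444 eV
E_17 = -13.6057 / 17² = -13.6057 / 289 = -0.04707854671 eV

The ratio is:
E_3/E_17 = (-1.51174444444) / (-0.04707854671)
E_3/E_17 = (-13.6057/9) / (-13.6057/289)
E_3/E_17 = 289/9
E_3/E_17 = 32.11111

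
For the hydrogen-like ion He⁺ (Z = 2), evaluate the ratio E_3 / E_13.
18.777778

Using E_n = -13.6057 Z² / n² eV with Z = 2:

E_3 = -13.6057 × 2² / 3² = -54.4228 / 9 = -6.046977777778 eV
E_13 = -13.6057 × 2² / 13² = -54.4228 / 169 = -0.322028402367 eV

The ratio is:
E_3/E_13 = (-6.046977777778) / (-0.322028402367)
E_3/E_13 = (-54.4228/9) / (-54.4228/169)
E_3/E_13 = 169/9
E_3/E_13 = 18.777778
(Note: the Z² factors cancel in the ratio.)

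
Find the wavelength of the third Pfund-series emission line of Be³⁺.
233.658 nm

The lines of a series are numbered from the longest wavelength (smallest ΔE) outward; the third line is the transition from n = n_f + 3 to n_f.
The Pfund series has all transitions ending at n_f = 5.

For Be³⁺ (Z = 4), the third line (γ-line) is the jump from n = 8 to n = 5:
E_8 = -13.6057 × 4² / 8² = -3.4014250 eV
E_5 = -13.6057 × 4² / 5² = -8.7076480 eV
ΔE = E_8 - E_5 = 5.3062230 eV

λ = hc/E = 1239.84 eV·nm / 5.3062230 eV
λ = 233.658 nm

This is the γ-line of the Pfund series in Be³⁺.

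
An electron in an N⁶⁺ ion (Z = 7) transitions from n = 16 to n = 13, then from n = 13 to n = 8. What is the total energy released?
7.812648 eV

The energy levels of N⁶⁺ are E_n = -13.6057 × 7² / n² eV.

First transition (16 → 13):
ΔE₁ = |E_13 - E_16|
ΔE₁ = |-3.944847928994 - (-2.604216015625)| = 1.340631913 eV

Second transition (13 → 8):
ΔE₂ = |E_8 - E_13|
ΔE₂ = |-10.416864062500 - (-3.944847928994)| = 6.472016134 eV

Total energy released:
E_total = ΔE₁ + ΔE₂ = 1.340631913 + 6.472016134 = 7.812648 eV

Note: This equals the direct transition 16 → 8: 7.812648 eV ✓
Energy is conserved regardless of the path taken.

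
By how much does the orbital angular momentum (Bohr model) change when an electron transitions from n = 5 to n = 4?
1.05e-34 J·s (or 1ℏ)

In the Bohr model, L_n = nℏ where ℏ = 1.0546e-34 J·s.

L_5 = 5ℏ = 5.2730e-34 J·s
L_4 = 4ℏ = 4.2184e-34 J·s

ΔL = L_5 - L_4 = (5 - 4)ℏ = 1ℏ
ΔL = 1 × 1.0546e-34 J·s = 1.05e-34 J·s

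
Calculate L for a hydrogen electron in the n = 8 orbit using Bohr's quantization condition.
8.44e-34 J·s (or 8ℏ)

In the Bohr model, angular momentum is quantized:
L = nℏ

where ℏ = h/(2π) = 1.0546e-34 J·s

For n = 8:
L = 8 × 1.0546e-34 J·s
L = 8.44e-34 J·s

This can also be written as L = 8ℏ.
The angular momentum is an integer multiple of the reduced Planck constant.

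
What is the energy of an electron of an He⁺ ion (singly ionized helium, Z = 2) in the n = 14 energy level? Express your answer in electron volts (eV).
-0.27767 eV

The energy levels of a hydrogen-like atom are given by:
E_n = -13.6057 Z² / n² eV  (with Z = 2 for He⁺)

For n = 14:
E_14 = -13.6057 × 2² / 14²
E_14 = -13.6057 × 4 / 196
E_14 = -0.27767 eV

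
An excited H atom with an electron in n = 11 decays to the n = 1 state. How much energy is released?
13.49326 eV

The energy levels are E_n = -13.6057 eV / n².

Energy at n = 11: E_11 = -13.6057 / 11² = -0.11244380 eV
Energy at n = 1: E_1 = -13.6057 / 1² = -13.60570000 eV

For emission (electron falling to lower state), the photon energy is:
E_photon = E_11 - E_1 = |-0.11244380 - (-13.60570000)|
E_photon = 13.49326 eV

This energy is carried away by the emitted photon.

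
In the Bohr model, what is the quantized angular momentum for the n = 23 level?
2.4255e-33 J·s (or 23ℏ)

In the Bohr model, angular momentum is quantized:
L = nℏ

where ℏ = h/(2π) = 1.054572e-34 J·s

For n = 23:
L = 23 × 1.054572e-34 J·s
L = 2.4255e-33 J·s

This can also be written as L = 23ℏ.
The angular momentum is an integer multiple of the reduced Planck constant.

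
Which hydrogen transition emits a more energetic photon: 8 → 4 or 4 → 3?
4 → 3

Calculate the energy for each transition:

Transition 8 → 4:
ΔE₁ = |E_4 - E_8| = |-13.6057/4² - (-13.6057/8²)|
ΔE₁ = |-0.8503562500 - (-0.2125890625)| = 0.6377672 eV

Transition 4 → 3:
ΔE₂ = |E_3 - E_4| = |-13.6057/3² - (-13.6057/4²)|
ΔE₂ = |-1.5117444444 - (-0.8503562500)| = 0.6613882 eV

Since 0.6613882 eV > 0.6377672 eV, the transition 4 → 3 emits the more energetic photon.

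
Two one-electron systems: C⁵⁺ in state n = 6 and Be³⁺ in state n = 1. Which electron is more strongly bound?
Be³⁺ at n = 1 (E = -217.69120 eV)

Using E_n = -13.6057 Z² / n² eV:

C⁵⁺ (Z = 6) at n = 6:
E = -13.6057 × 6² / 6² = -13.6057 × 36 / 36 = -13.60570000 eV

Be³⁺ (Z = 4) at n = 1:
E = -13.6057 × 4² / 1² = -13.6057 × 16 / 1 = -217.69120000 eV

Since -217.69120000 eV < -13.60570000 eV,
Be³⁺ at n = 1 is more tightly bound (requires more energy to ionize).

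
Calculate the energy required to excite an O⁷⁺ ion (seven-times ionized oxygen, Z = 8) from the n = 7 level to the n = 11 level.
10.574 eV

The energy levels of a hydrogen-like atom are E_n = -13.6057 Z² eV / n².

Energy at n = 7: E_7 = -13.6057 × 8² / 7² = -17.770710 eV
Energy at n = 11: E_11 = -13.6057 × 8² / 11² = -7.196403 eV

The excitation energy is the difference:
ΔE = E_11 - E_7
ΔE = -7.196403 - (-17.770710)
ΔE = 10.574 eV

Since this is positive, energy must be absorbed (photon absorption).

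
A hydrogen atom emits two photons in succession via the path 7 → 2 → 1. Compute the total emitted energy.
13.328033 eV

The energy levels of hydrogen are E_n = -13.6057 / n² eV.

First transition (7 → 2):
ΔE₁ = |E_2 - E_7|
ΔE₁ = |-3.401425000000 - (-0.277667346939)| = 3.123757653 eV

Second transition (2 → 1):
ΔE₂ = |E_1 - E_2|
ΔE₂ = |-13.605700000000 - (-3.401425000000)| = 10.204275000 eV

Total energy released:
E_total = ΔE₁ + ΔE₂ = 3.123757653 + 10.204275000 = 13.328033 eV

Note: This equals the direct transition 7 → 1: 13.328033 eV ✓
Energy is conserved regardless of the path taken.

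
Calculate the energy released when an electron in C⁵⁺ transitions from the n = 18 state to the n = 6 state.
12.0940 eV

The energy levels are E_n = -13.6057 Z² eV / n².

Energy at n = 18: E_18 = -13.6057 × 6² / 18² = -1.5117444 eV
Energy at n = 6: E_6 = -13.6057 × 6² / 6² = -13.6057000 eV

For emission (electron falling to lower state), the photon energy is:
E_photon = E_18 - E_6 = |-1.5117444 - (-13.6057000)|
E_photon = 12.0940 eV

This energy is carried away by the emitted photon.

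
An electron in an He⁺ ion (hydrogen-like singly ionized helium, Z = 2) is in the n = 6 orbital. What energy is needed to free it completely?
1.51 eV

The ionization energy is the energy needed to remove the electron completely (n → ∞).

For a hydrogen-like ion with Z = 2, E_n = -13.6057 Z² / n² eV.

At n = 6: E_6 = -13.6057 × 2² / 6² = -1.51174 eV
At n = ∞: E_∞ = 0 eV

Ionization energy = E_∞ - E_6 = 0 - (-1.51174) = 1.51174 eV
Ionization energy ≈ 1.51 eV

This is also called the binding energy of the electron in state n = 6.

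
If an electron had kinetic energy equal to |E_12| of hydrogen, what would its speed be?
1.8231e+05 m/s (or 0.060811% of c)

The binding energy at n = 12 for hydrogen is:
E_12 = -13.6057/12² = -0.094484028 eV
|E_12| = 0.094484028 eV

Convert to Joules:
KE = 0.094484028 eV × (1.602177 × 10⁻¹⁹ J/eV) = 1.513801e-20 J

Using KE = ½mv²:
v = √(2·KE/m_e)
v = √(2 × 1.513801e-20 J / 9.10938 × 10⁻³¹ kg)
v = 1.8231e+05 m/s

This is approximately 0.060811% the speed of light.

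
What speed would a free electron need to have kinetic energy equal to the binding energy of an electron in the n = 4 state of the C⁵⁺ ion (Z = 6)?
3.282e+06 m/s (or 1.09% of c)

The binding energy at n = 4 for C⁵⁺ is:
E_4 = -13.6057 × 6²/4² = -30.61283 eV
|E_4| = 30.61283 eV

Convert to Joules:
KE = 30.61283 eV × (1.602177 × 10⁻¹⁹ J/eV) = 4.90472e-18 J

Using KE = ½mv²:
v = √(2·KE/m_e)
v = √(2 × 4.90472e-18 J / 9.10938 × 10⁻³¹ kg)
v = 3.282e+06 m/s

This is approximately 1.09% the speed of light.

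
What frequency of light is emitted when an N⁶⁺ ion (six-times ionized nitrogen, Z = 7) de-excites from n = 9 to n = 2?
3.831e+16 Hz

First, find the transition energy:
E_9 = -13.6057 × 7² / 9² = -8.2306086 eV
E_2 = -13.6057 × 7² / 2² = -166.6698250 eV
|ΔE| = |E_2 - E_9| = 158.4392164 eV

Convert to Joules: E = 158.4392164 eV × (1.602177 × 10⁻¹⁹ J/eV) = 2.53848e-17 J

Using E = hf:
f = E/h = 2.53848e-17 J / (6.62607 × 10⁻³⁴ J·s)
f = 3.831e+16 Hz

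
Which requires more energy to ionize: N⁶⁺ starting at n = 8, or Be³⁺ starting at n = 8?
N⁶⁺ at n = 8 (E = -10.417 eV)

Using E_n = -13.6057 Z² / n² eV:

N⁶⁺ (Z = 7) at n = 8:
E = -13.6057 × 7² / 8² = -13.6057 × 49 / 64 = -10.416864 eV

Be³⁺ (Z = 4) at n = 8:
E = -13.6057 × 4² / 8² = -13.6057 × 16 / 64 = -3.401425 eV

Since -10.416864 eV < -3.401425 eV,
N⁶⁺ at n = 8 is more tightly bound (requires more energy to ionize).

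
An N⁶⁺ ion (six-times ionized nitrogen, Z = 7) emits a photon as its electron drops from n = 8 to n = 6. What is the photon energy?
8.102005 eV

The energy levels are E_n = -13.6057 Z² eV / n².

Energy at n = 8: E_8 = -13.6057 × 7² / 8² = -10.416864063 eV
Energy at n = 6: E_6 = -13.6057 × 7² / 6² = -18.518869444 eV

For emission (electron falling to lower state), the photon energy is:
E_photon = E_8 - E_6 = |-10.416864063 - (-18.518869444)|
E_photon = 8.102005 eV

This energy is carried away by the emitted photon.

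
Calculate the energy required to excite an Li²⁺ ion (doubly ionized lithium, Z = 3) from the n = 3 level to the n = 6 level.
10.204275 eV

The energy levels of a hydrogen-like atom are E_n = -13.6057 Z² eV / n².

Energy at n = 3: E_3 = -13.6057 × 3² / 3² = -13.605700000 eV
Energy at n = 6: E_6 = -13.6057 × 3² / 6² = -3.401425000 eV

The excitation energy is the difference:
ΔE = E_6 - E_3
ΔE = -3.401425000 - (-13.605700000)
ΔE = 10.204275 eV

Since this is positive, energy must be absorbed (photon absorption).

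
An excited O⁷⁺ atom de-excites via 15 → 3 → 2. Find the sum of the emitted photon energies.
213.82113 eV

The energy levels of O⁷⁺ are E_n = -13.6057 × 8² / n² eV.

First transition (15 → 3):
ΔE₁ = |E_3 - E_15|
ΔE₁ = |-96.75164444444 - (-3.87006577778)| = 92.88157867 eV

Second transition (3 → 2):
ΔE₂ = |E_2 - E_3|
ΔE₂ = |-217.69120000000 - (-96.75164444444)| = 120.93955556 eV

Total energy released:
E_total = ΔE₁ + ΔE₂ = 92.88157867 + 120.93955556 = 213.82113 eV

Note: This equals the direct transition 15 → 2: 213.82113 eV ✓
Energy is conserved regardless of the path taken.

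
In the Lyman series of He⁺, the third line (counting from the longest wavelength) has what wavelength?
24.30040 nm

The lines of a series are numbered from the longest wavelength (smallest ΔE) outward; the third line is the transition from n = n_f + 3 to n_f.
The Lyman series has all transitions ending at n_f = 1.

For He⁺ (Z = 2), the third line (γ-line) is the jump from n = 4 to n = 1:
E_4 = -13.6057 × 2² / 4² = -3.4014250 eV
E_1 = -13.6057 × 2² / 1² = -54.4228000 eV
ΔE = E_4 - E_1 = 51.0213750 eV

λ = hc/E = 1239.84 eV·nm / 51.0213750 eV
λ = 24.30040 nm

This is the γ-line of the Lyman series in He⁺.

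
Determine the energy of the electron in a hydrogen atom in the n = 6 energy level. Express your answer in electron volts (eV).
-0.377936 eV

The energy levels of a hydrogen-like atom are given by:
E_n = -13.6057 eV / n²

For n = 6:
E_6 = -13.6057 eV / 6²
E_6 = -13.6057 eV / 36
E_6 = -0.377936 eV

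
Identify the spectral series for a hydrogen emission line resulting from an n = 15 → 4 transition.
Brackett series

The spectral series in hydrogen are named based on the final (lower) energy level:
- Lyman series: n_final = 1 (ultraviolet)
- Balmer series: n_final = 2 (visible/near-UV)
- Paschen series: n_final = 3 (infrared)
- Brackett series: n_final = 4 (infrared)
- Pfund series: n_final = 5 (far infrared)

Since this transition ends at n = 4, it belongs to the Brackett series.

For reference, this 15 → 4 line has photon energy
ΔE = 13.6057 eV × (1/4² - 1/15²) = 0.78988647222 eV,
corresponding to wavelength λ = hc/ΔE = 1239.84 eV·nm / 0.78988647222 eV = 1569.64329 nm in the infrared region.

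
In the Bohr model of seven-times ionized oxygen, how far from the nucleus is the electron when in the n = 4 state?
0.1058 nm (or 1.0584 Å)

The Bohr radius formula is:
r_n = n² a₀ / Z

where a₀ = 0.0529177 nm is the Bohr radius.

For O⁷⁺ (Z = 8) at n = 4:
r_4 = 4² × 0.0529177 nm / 8
r_4 = 16 × 0.0529177 nm / 8
r_4 = 0.84668 nm / 8
r_4 = 0.1058 nm

The electron orbits at approximately 0.1058 nm from the nucleus.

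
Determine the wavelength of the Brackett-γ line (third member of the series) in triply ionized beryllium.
135.31 nm

The lines of a series are numbered from the longest wavelength (smallest ΔE) outward; the third line is the transition from n = n_f + 3 to n_f.
The Brackett series has all transitions ending at n_f = 4.

For Be³⁺ (Z = 4), the third line (γ-line) is the jump from n = 7 to n = 4:
E_7 = -13.6057 × 4² / 7² = -4.442678 eV
E_4 = -13.6057 × 4² / 4² = -13.605700 eV
ΔE = E_7 - E_4 = 9.163022 eV

λ = hc/E = 1239.84 eV·nm / 9.163022 eV
λ = 135.31 nm

This is the γ-line of the Brackett series in Be³⁺.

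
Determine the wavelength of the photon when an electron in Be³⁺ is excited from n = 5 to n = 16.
157.7948 nm

First, find the transition energy using E_n = -13.6057 Z² / n² eV:
E_5 = -13.6057 × 4² / 5² = -8.70764800 eV
E_16 = -13.6057 × 4² / 16² = -0.85035625 eV

Photon energy: |ΔE| = |E_16 - E_5| = 7.85729175 eV

Convert to wavelength using E = hc/λ with hc = 1239.84 eV·nm:
λ = hc/E = 1239.84 eV·nm / 7.85729175 eV
λ = 157.7948 nm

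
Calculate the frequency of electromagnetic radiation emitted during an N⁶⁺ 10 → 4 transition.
8.4631e+15 Hz

First, find the transition energy:
E_10 = -13.6057 × 7² / 10² = -6.666793 eV
E_4 = -13.6057 × 7² / 4² = -41.667456 eV
|ΔE| = |E_4 - E_10| = 35.000663 eV

Convert to Joules: E = 35.000663 eV × (1.602177 × 10⁻¹⁹ J/eV) = 5.607726e-18 J

Using E = hf:
f = E/h = 5.607726e-18 J / (6.62607 × 10⁻³⁴ J·s)
f = 8.4631e+15 Hz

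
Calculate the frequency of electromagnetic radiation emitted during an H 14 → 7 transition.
5.04e+13 Hz

First, find the transition energy:
E_14 = -13.6057 / 14² = -0.06941684 eV
E_7 = -13.6057 / 7² = -0.27766735 eV
|ΔE| = |E_7 - E_14| = 0.20825051 eV

Convert to Joules: E = 0.20825051 eV × (1.602177 × 10⁻¹⁹ J/eV) = 3.3365e-20 J

Using E = hf:
f = E/h = 3.3365e-20 J / (6.62607 × 10⁻³⁴ J·s)
f = 5.04e+13 Hz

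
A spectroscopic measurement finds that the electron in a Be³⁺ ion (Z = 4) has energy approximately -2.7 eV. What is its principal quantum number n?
n = 9

The exact energy levels follow E_n = -13.6057 Z² / n² eV with Z = 4.

The measured value (-2.7 eV) is reported to only 2 significant figures, so we must test candidate n values and see which one matches to that precision.

Candidate energies:
  n = 7:  E = -13.6057 × 4² / 7² = -4.44268 eV
  n = 8:  E = -13.6057 × 4² / 8² = -3.40143 eV
  n = 9:  E = -13.6057 × 4² / 9² = -2.68755 eV  ← matches
  n = 10:  E = -13.6057 × 4² / 10² = -2.17691 eV
  n = 11:  E = -13.6057 × 4² / 11² = -1.79910 eV

Checking against the measurement of -2.7 eV (2 sig figs), only n = 9 agrees:
E_9 = -2.68755 eV, which rounds to -2.7 eV ✓

Therefore n = 9.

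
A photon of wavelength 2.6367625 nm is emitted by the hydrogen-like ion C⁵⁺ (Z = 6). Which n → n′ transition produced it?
n = 5 → n = 1

First, find the photon energy from the wavelength (hc = 1239.84 eV·nm):
E = hc/λ = 1239.84 eV·nm / 2.6367625 nm = 470.21300 eV

The energy levels of C⁵⁺ satisfy E_n = -13.6057 × 6² / n² eV, so an emission n_i → n_f releases
ΔE = 13.6057 × 6² × (1/n_f² − 1/n_i²) eV.

Setting ΔE equal to the photon energy:
1/n_f² − 1/n_i² = 470.21300 / (13.6057 × 6²) = 0.96000002

Since 1/n_i² must be positive, we need 1/n_f² > 0.96000002, i.e. n_f ≤ 1. For each allowed n_f, solve n_i = (1/n_f² − 0.96000002)^(−1/2) and check whether it is a whole number:
  n_f = 1: 1/n_i² = 1.00000000 − 0.96000002 = 0.03999998 → n_i = 5.000  → integer, n_i = 5 ✓

Only n_f = 1 gives an integer upper level, n_i = 5.

The transition is from n = 5 to n = 1 (emission).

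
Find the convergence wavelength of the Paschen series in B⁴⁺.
32.81 nm

The series limit corresponds to the transition from n = ∞ to n = 3.
This is the highest energy (shortest wavelength) transition in the Paschen series.

E_∞ = 0 eV
E_3 = -13.6057 × 5² / 3² = -37.7936 eV

Energy at series limit:
ΔE = E_∞ - E_3 = 0 - (-37.7936) = 37.7936 eV
λ = hc/E = 1239.84 eV·nm / 37.7936 eV = 32.81 nm

This energy equals the ionization energy from the n = 3 state of B⁴⁺.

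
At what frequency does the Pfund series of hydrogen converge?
1.3159e+14 Hz

The series limit corresponds to the transition from n = ∞ to n = 5.
This is the highest energy (shortest wavelength) transition in the Pfund series.

E_∞ = 0 eV
E_5 = -13.6057 / 5² = -0.54422800 eV

Energy at series limit:
ΔE = E_∞ - E_5 = 0 - (-0.54422800) = 0.54422800 eV
E = 0.54422800 eV × (1.602177 × 10⁻¹⁹ J/eV) = 8.719496e-20 J
f = E/h = 8.719496e-20 J / (6.62607 × 10⁻³⁴ J·s) = 1.3159e+14 Hz

This energy equals the ionization energy from the n = 5 state of hydrogen.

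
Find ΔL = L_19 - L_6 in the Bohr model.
1.37e-33 J·s (or 13ℏ)

In the Bohr model, L_n = nℏ where ℏ = 1.0546e-34 J·s.

L_19 = 19ℏ = 2.0037e-33 J·s
L_6 = 6ℏ = 6.3276e-34 J·s

ΔL = L_19 - L_6 = (19 - 6)ℏ = 13ℏ
ΔL = 13 × 1.0546e-34 J·s = 1.37e-33 J·s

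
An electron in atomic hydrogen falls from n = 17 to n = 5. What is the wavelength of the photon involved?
2493.8979 nm

First, find the transition energy using E_n = -13.6057 / n² eV:
E_17 = -13.6057 / 17² = -0.0470785467 eV
E_5 = -13.6057 / 5² = -0.5442280000 eV

Photon energy: |ΔE| = |E_5 - E_17| = 0.4971494533 eV

Convert to wavelength using E = hc/λ with hc = 1239.84 eV·nm:
λ = hc/E = 1239.84 eV·nm / 0.4971494533 eV
λ = 2493.8979 nm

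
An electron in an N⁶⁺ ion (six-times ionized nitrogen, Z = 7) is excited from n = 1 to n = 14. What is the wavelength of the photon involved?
1.86926 nm

First, find the transition energy using E_n = -13.6057 Z² / n² eV:
E_1 = -13.6057 × 7² / 1² = -666.6793000 eV
E_14 = -13.6057 × 7² / 14² = -3.4014250 eV

Photon energy: |ΔE| = |E_14 - E_1| = 663.2778750 eV

Convert to wavelength using E = hc/λ with hc = 1239.84 eV·nm:
λ = hc/E = 1239.84 eV·nm / 663.2778750 eV
λ = 1.86926 nm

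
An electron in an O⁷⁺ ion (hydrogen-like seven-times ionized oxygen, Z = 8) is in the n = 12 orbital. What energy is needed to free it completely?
6.046978 eV

The ionization energy is the energy needed to remove the electron completely (n → ∞).

For a hydrogen-like ion with Z = 8, E_n = -13.6057 Z² / n² eV.

At n = 12: E_12 = -13.6057 × 8² / 12² = -6.046977778 eV
At n = ∞: E_∞ = 0 eV

Ionization energy = E_∞ - E_12 = 0 - (-6.046977778) = 6.046977778 eV
Ionization energy ≈ 6.046978 eV

This is also called the binding energy of the electron in state n = 12.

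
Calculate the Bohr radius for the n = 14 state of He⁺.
5.18594 nm (or 51.85937 Å)

The Bohr radius formula is:
r_n = n² a₀ / Z

where a₀ = 0.05291772 nm is the Bohr radius.

For He⁺ (Z = 2) at n = 14:
r_14 = 14² × 0.05291772 nm / 2
r_14 = 196 × 0.05291772 nm / 2
r_14 = 10.371873 nm / 2
r_14 = 5.18594 nm

The electron orbits at approximately 5.18594 nm from the nucleus.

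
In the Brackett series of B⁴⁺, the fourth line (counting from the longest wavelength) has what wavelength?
77.761 nm

The lines of a series are numbered from the longest wavelength (smallest ΔE) outward; the fourth line is the transition from n = n_f + 4 to n_f.
The Brackett series has all transitions ending at n_f = 4.

For B⁴⁺ (Z = 5), the fourth line (δ-line) is the jump from n = 8 to n = 4:
E_8 = -13.6057 × 5² / 8² = -5.31473 eV
E_4 = -13.6057 × 5² / 4² = -21.25891 eV
ΔE = E_8 - E_4 = 15.94418 eV

λ = hc/E = 1239.84 eV·nm / 15.94418 eV
λ = 77.761 nm

This is the δ-line of the Brackett series in B⁴⁺.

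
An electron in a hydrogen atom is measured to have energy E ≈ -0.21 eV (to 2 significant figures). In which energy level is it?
n = 8

The exact energy levels follow E_n = -13.6057 eV / n².

The measured value (-0.21 eV) is reported to only 2 significant figures, so we must test candidate n values and see which one matches to that precision.

Candidate energies:
  n = 6:  E = -13.6057/6² = -0.37794 eV
  n = 7:  E = -13.6057/7² = -0.27767 eV
  n = 8:  E = -13.6057/8² = -0.21259 eV  ← matches
  n = 9:  E = -13.6057/9² = -0.16797 eV
  n = 10:  E = -13.6057/10² = -0.13606 eV

Checking against the measurement of -0.21 eV (2 sig figs), only n = 8 agrees:
E_8 = -0.21259 eV, which rounds to -0.21 eV ✓

Therefore n = 8.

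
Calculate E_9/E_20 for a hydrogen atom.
4.9383

Using E_n = -13.6057 Z² / n² eV with Z = 1:

E_9 = -13.6057 / 9² = -13.6057 / 81 = -0.1679716049 eV
E_20 = -13.6057 / 20² = -13.6057 / 400 = -0.0340142500 eV

The ratio is:
E_9/E_20 = (-0.1679716049) / (-0.0340142500)
E_9/E_20 = (-13.6057/81) / (-13.6057/400)
E_9/E_20 = 400/81
E_9/E_20 = 4.9383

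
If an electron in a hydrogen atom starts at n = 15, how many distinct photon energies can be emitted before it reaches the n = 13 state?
3

The electron can occupy levels n = 13, 14, ..., 15 during de-excitation — that is m = 15 - 13 + 1 = 3 distinct levels.

The number of distinct spectral lines equals the number of ways to choose 2 of these m levels (each pair gives one possible emission transition):

Number of lines = m(m-1)/2 = 3×2/2 = 3

These correspond to all possible transitions between the 3 levels:
15 → 14, 15 → 13, 14 → 13

Each transition produces a photon with a unique energy (and thus wavelength). This count does not depend on Z.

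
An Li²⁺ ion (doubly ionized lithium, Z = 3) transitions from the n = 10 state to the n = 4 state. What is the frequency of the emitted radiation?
1.55e+15 Hz

First, find the transition energy:
E_10 = -13.6057 × 3² / 10² = -1.22451300 eV
E_4 = -13.6057 × 3² / 4² = -7.65320625 eV
|ΔE| = |E_4 - E_10| = 6.42869325 eV

Convert to Joules: E = 6.42869325 eV × (1.602177 × 10⁻¹⁹ J/eV) = 1.0300e-18 J

Using E = hf:
f = E/h = 1.0300e-18 J / (6.62607 × 10⁻³⁴ J·s)
f = 1.55e+15 Hz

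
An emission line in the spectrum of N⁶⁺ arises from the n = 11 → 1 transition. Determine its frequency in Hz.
1.59870e+17 Hz

First, find the transition energy:
E_11 = -13.6057 × 7² / 11² = -5.50974628 eV
E_1 = -13.6057 × 7² / 1² = -666.67930000 eV
|ΔE| = |E_1 - E_11| = 661.16955372 eV

Convert to Joules: E = 661.16955372 eV × (1.602177 × 10⁻¹⁹ J/eV) = 1.0593107e-16 J

Using E = hf:
f = E/h = 1.0593107e-16 J / (6.62607 × 10⁻³⁴ J·s)
f = 1.59870e+17 Hz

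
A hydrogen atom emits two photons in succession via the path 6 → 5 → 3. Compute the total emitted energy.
1.1338 eV

The energy levels of hydrogen are E_n = -13.6057 / n² eV.

First transition (6 → 5):
ΔE₁ = |E_5 - E_6|
ΔE₁ = |-0.5442280000 - (-0.3779361111)| = 0.1662919 eV

Second transition (5 → 3):
ΔE₂ = |E_3 - E_5|
ΔE₂ = |-1.5117444444 - (-0.5442280000)| = 0.9675164 eV

Total energy released:
E_total = ΔE₁ + ΔE₂ = 0.1662919 + 0.9675164 = 1.1338 eV

Note: This equals the direct transition 6 → 3: 1.1338 eV ✓
Energy is conserved regardless of the path taken.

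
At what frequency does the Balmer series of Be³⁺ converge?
1.3159e+16 Hz

The series limit corresponds to the transition from n = ∞ to n = 2.
This is the highest energy (shortest wavelength) transition in the Balmer series.

E_∞ = 0 eV
E_2 = -13.6057 × 4² / 2² = -54.422800 eV

Energy at series limit:
ΔE = E_∞ - E_2 = 0 - (-54.422800) = 54.422800 eV
E = 54.422800 eV × (1.602177 × 10⁻¹⁹ J/eV) = 8.719496e-18 J
f = E/h = 8.719496e-18 J / (6.62607 × 10⁻³⁴ J·s) = 1.3159e+16 Hz

This energy equals the ionization energy from the n = 2 state of Be³⁺.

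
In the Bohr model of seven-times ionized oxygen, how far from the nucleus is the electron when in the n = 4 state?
0.1058 nm (or 1.0584 Å)

The Bohr radius formula is:
r_n = n² a₀ / Z

where a₀ = 0.0529177 nm is the Bohr radius.

For O⁷⁺ (Z = 8) at n = 4:
r_4 = 4² × 0.0529177 nm / 8
r_4 = 16 × 0.0529177 nm / 8
r_4 = 0.84668 nm / 8
r_4 = 0.1058 nm

The electron orbits at approximately 0.1058 nm from the nucleus.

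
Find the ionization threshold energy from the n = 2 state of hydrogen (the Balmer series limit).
3.40143 eV

The series limit corresponds to the transition from n = ∞ to n = 2.
This is the highest energy (shortest wavelength) transition in the Balmer series.

E_∞ = 0 eV
E_2 = -13.6057 / 2² = -3.40143 eV

Energy at series limit:
ΔE = E_∞ - E_2 = 0 - (-3.40143) = 3.40143 eV

This energy equals the ionization energy from the n = 2 state of hydrogen.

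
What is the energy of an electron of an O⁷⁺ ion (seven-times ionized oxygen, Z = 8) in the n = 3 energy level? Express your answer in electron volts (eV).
-96.751644 eV

The energy levels of a hydrogen-like atom are given by:
E_n = -13.6057 Z² / n² eV  (with Z = 8 for O⁷⁺)

For n = 3:
E_3 = -13.6057 × 8² / 3²
E_3 = -13.6057 × 64 / 9
E_3 = -96.751644 eV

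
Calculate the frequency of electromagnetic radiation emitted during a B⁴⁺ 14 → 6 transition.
1.865e+15 Hz

First, find the transition energy:
E_14 = -13.6057 × 5² / 14² = -1.7354209 eV
E_6 = -13.6057 × 5² / 6² = -9.4484028 eV
|ΔE| = |E_6 - E_14| = 7.7129819 eV

Convert to Joules: E = 7.7129819 eV × (1.602177 × 10⁻¹⁹ J/eV) = 1.23576e-18 J

Using E = hf:
f = E/h = 1.23576e-18 J / (6.62607 × 10⁻³⁴ J·s)
f = 1.865e+15 Hz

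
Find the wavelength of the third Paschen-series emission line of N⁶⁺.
22.3167 nm

The lines of a series are numbered from the longest wavelength (smallest ΔE) outward; the third line is the transition from n = n_f + 3 to n_f.
The Paschen series has all transitions ending at n_f = 3.

For N⁶⁺ (Z = 7), the third line (γ-line) is the jump from n = 6 to n = 3:
E_6 = -13.6057 × 7² / 6² = -18.518869 eV
E_3 = -13.6057 × 7² / 3² = -74.075478 eV
ΔE = E_6 - E_3 = 55.556609 eV

λ = hc/E = 1239.84 eV·nm / 55.556609 eV
λ = 22.3167 nm

This is the γ-line of the Paschen series in N⁶⁺.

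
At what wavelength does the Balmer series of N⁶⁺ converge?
7.438899 nm

The series limit corresponds to the transition from n = ∞ to n = 2.
This is the highest energy (shortest wavelength) transition in the Balmer series.

E_∞ = 0 eV
E_2 = -13.6057 × 7² / 2² = -166.66982500 eV

Energy at series limit:
ΔE = E_∞ - E_2 = 0 - (-166.66982500) = 166.66982500 eV
λ = hc/E = 1239.84 eV·nm / 166.66982500 eV = 7.438899 nm

This energy equals the ionization energy from the n = 2 state of N⁶⁺.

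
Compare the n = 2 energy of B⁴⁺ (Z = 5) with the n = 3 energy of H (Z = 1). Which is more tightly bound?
B⁴⁺ at n = 2 (E = -85.036 eV)

Using E_n = -13.6057 Z² / n² eV:

B⁴⁺ (Z = 5) at n = 2:
E = -13.6057 × 5² / 2² = -13.6057 × 25 / 4 = -85.035625 eV

H (Z = 1) at n = 3:
E = -13.6057 × 1² / 3² = -13.6057 × 1 / 9 = -1.511744 eV

Since -85.035625 eV < -1.511744 eV,
B⁴⁺ at n = 2 is more tightly bound (requires more energy to ionize).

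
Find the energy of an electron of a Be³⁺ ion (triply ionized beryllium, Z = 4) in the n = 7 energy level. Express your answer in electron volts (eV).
-4.4427 eV

The energy levels of a hydrogen-like atom are given by:
E_n = -13.6057 Z² / n² eV  (with Z = 4 for Be³⁺)

For n = 7:
E_7 = -13.6057 × 4² / 7²
E_7 = -13.6057 × 16 / 49
E_7 = -4.4427 eV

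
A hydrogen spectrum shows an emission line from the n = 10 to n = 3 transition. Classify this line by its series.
Paschen series

The spectral series in hydrogen are named based on the final (lower) energy level:
- Lyman series: n_final = 1 (ultraviolet)
- Balmer series: n_final = 2 (visible/near-UV)
- Paschen series: n_final = 3 (infrared)
- Brackett series: n_final = 4 (infrared)
- Pfund series: n_final = 5 (far infrared)

Since this transition ends at n = 3, it belongs to the Paschen series.

For reference, this 10 → 3 line has photon energy
ΔE = 13.6057 eV × (1/3² - 1/10²) = 1.37568744 eV,
corresponding to wavelength λ = hc/ΔE = 1239.84 eV·nm / 1.37568744 eV = 901.2512 nm in the infrared region.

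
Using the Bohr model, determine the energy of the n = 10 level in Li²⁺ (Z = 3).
-1.224513 eV

For hydrogen-like ions, the energy levels scale with Z²:
E_n = -13.6057 Z² / n² eV

For Li²⁺ (Z = 3) at n = 10:
E_10 = -13.6057 × 3² / 10²
E_10 = -13.6057 × 9 / 100
E_10 = -122.4513 / 100
E_10 = -1.224513 eV

The energy is 9 times more negative than hydrogen at the same n due to the stronger nuclear charge.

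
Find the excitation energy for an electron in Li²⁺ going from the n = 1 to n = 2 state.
91.838 eV

The energy levels of a hydrogen-like atom are E_n = -13.6057 Z² eV / n².

Energy at n = 1: E_1 = -13.6057 × 3² / 1² = -122.451300 eV
Energy at n = 2: E_2 = -13.6057 × 3² / 2² = -30.612825 eV

The excitation energy is the difference:
ΔE = E_2 - E_1
ΔE = -30.612825 - (-122.451300)
ΔE = 91.838 eV

Since this is positive, energy must be absorbed (photon absorption).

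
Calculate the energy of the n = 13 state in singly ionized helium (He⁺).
-0.32 eV

For hydrogen-like ions, the energy levels scale with Z²:
E_n = -13.6057 Z² / n² eV

For He⁺ (Z = 2) at n = 13:
E_13 = -13.6057 × 2² / 13²
E_13 = -13.6057 × 4 / 169
E_13 = -54.4228 / 169
E_13 = -0.32 eV

The energy is 4 times more negative than hydrogen at the same n due to the stronger nuclear charge.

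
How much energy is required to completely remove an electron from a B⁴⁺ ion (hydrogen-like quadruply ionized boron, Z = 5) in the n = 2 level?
85.035625 eV

The ionization energy is the energy needed to remove the electron completely (n → ∞).

For a hydrogen-like ion with Z = 5, E_n = -13.6057 Z² / n² eV.

At n = 2: E_2 = -13.6057 × 5² / 2² = -85.035625000 eV
At n = ∞: E_∞ = 0 eV

Ionization energy = E_∞ - E_2 = 0 - (-85.035625000) = 85.035625000 eV
Ionization energy ≈ 85.035625 eV

This is also called the binding energy of the electron in state n = 2.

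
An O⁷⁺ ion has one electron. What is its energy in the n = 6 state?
-24.187911 eV

For hydrogen-like ions, the energy levels scale with Z²:
E_n = -13.6057 Z² / n² eV

For O⁷⁺ (Z = 8) at n = 6:
E_6 = -13.6057 × 8² / 6²
E_6 = -13.6057 × 64 / 36
E_6 = -870.7648 / 36
E_6 = -24.187911 eV

The energy is 64 times more negative than hydrogen at the same n due to the stronger nuclear charge.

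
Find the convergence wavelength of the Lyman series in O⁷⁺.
1.42 nm

The series limit corresponds to the transition from n = ∞ to n = 1.
This is the highest energy (shortest wavelength) transition in the Lyman series.

E_∞ = 0 eV
E_1 = -13.6057 × 8² / 1² = -870.7648 eV

Energy at series limit:
ΔE = E_∞ - E_1 = 0 - (-870.7648) = 870.7648 eV
λ = hc/E = 1239.84 eV·nm / 870.7648 eV = 1.42 nm

This energy equals the ionization energy from the n = 1 state of O⁷⁺.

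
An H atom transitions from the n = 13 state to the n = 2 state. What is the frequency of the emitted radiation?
8.030e+14 Hz

First, find the transition energy:
E_13 = -13.6057 / 13² = -0.080507 eV
E_2 = -13.6057 / 2² = -3.401425 eV
|ΔE| = |E_2 - E_13| = 3.320918 eV

Convert to Joules: E = 3.320918 eV × (1.602177 × 10⁻¹⁹ J/eV) = 5.32070e-19 J

Using E = hf:
f = E/h = 5.32070e-19 J / (6.62607 × 10⁻³⁴ J·s)
f = 8.030e+14 Hz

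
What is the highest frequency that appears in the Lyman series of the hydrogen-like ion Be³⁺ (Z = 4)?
5.264e+16 Hz

The series limit corresponds to the transition from n = ∞ to n = 1.
This is the highest energy (shortest wavelength) transition in the Lyman series.

E_∞ = 0 eV
E_1 = -13.6057 × 4² / 1² = -217.691200 eV

Energy at series limit:
ΔE = E_∞ - E_1 = 0 - (-217.691200) = 217.691200 eV
E = 217.691200 eV × (1.602177 × 10⁻¹⁹ J/eV) = 3.48780e-17 J
f = E/h = 3.48780e-17 J / (6.62607 × 10⁻³⁴ J·s) = 5.264e+16 Hz

This energy equals the ionization energy from the n = 1 state of Be³⁺.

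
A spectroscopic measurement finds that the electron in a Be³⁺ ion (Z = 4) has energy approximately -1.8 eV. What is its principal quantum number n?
n = 11

The exact energy levels follow E_n = -13.6057 Z² / n² eV with Z = 4.

The measured value (-1.8 eV) is reported to only 2 significant figures, so we must test candidate n values and see which one matches to that precision.

Candidate energies:
  n = 9:  E = -13.6057 × 4² / 9² = -2.68755 eV
  n = 10:  E = -13.6057 × 4² / 10² = -2.17691 eV
  n = 11:  E = -13.6057 × 4² / 11² = -1.79910 eV  ← matches
  n = 12:  E = -13.6057 × 4² / 12² = -1.51174 eV
  n = 13:  E = -13.6057 × 4² / 13² = -1.28811 eV

Checking against the measurement of -1.8 eV (2 sig figs), only n = 11 agrees:
E_11 = -1.79910 eV, which rounds to -1.8 eV ✓

Therefore n = 11.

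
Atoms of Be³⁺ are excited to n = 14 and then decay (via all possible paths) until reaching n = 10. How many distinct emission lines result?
10

The electron can occupy levels n = 10, 11, ..., 14 during de-excitation — that is m = 14 - 10 + 1 = 5 distinct levels.

The number of distinct spectral lines equals the number of ways to choose 2 of these m levels (each pair gives one possible emission transition):

Number of lines = m(m-1)/2 = 5×4/2 = 10

These correspond to all possible transitions between the 5 levels:
14 → 13, 14 → 12, 14 → 11, 14 → 10, 13 → 12, 13 → 11, 13 → 10, 12 → 11...

Each transition produces a photon with a unique energy (and thus wavelength). This count does not depend on Z.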